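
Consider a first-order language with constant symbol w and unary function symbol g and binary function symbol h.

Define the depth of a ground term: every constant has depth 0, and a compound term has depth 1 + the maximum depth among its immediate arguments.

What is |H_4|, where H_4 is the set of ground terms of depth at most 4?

Let N_k = |{terms of depth ≤ k}|. Then N_0 = 1 and N_k = 1 + N_{k-1} + N_{k-1}^2 for k ≥ 1 (one summand per function symbol, arity giving the exponent).
N_0 = 1
N_1 = 1 + 1 + 1^2 = 3
N_2 = 1 + 3 + 3^2 = 13
N_3 = 1 + 13 + 13^2 = 183
N_4 = 1 + 183 + 183^2 = 33673

33673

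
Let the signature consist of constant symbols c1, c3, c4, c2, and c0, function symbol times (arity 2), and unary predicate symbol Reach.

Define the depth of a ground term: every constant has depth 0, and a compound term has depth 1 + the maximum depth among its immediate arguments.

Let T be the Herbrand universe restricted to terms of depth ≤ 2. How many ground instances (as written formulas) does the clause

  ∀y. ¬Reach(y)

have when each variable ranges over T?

905

Ground terms of depth ≤ 2:
  Let N_k = |{terms of depth ≤ k}|. Then N_0 = 5 and N_k = 5 + N_{k-1}^2 for k ≥ 1 (one summand per function symbol, arity giving the exponent).
  N_0 = 5
  N_1 = 5 + 5^2 = 30
  N_2 = 5 + 30^2 = 905
So there are 905 ground terms available for substitution.
There is 1 variable to instantiate (y),  occurring in at least one literal, so different choices give different ground instances.
Number of ground instances = 905.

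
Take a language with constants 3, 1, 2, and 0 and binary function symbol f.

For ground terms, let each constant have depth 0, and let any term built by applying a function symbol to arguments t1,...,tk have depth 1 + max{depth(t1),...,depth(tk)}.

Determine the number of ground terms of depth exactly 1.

Write N_k for the number of ground terms of depth ≤ k. A term of depth ≤ k is either a constant or a function symbol applied to arguments of depth ≤ k−1, so N_k = 4 + N_{k-1}^2.
N_0 = 4
N_1 = 4 + 4^2 = 20
Terms of depth exactly 1: N_1 − N_0 = 20 − 4 = 16.

16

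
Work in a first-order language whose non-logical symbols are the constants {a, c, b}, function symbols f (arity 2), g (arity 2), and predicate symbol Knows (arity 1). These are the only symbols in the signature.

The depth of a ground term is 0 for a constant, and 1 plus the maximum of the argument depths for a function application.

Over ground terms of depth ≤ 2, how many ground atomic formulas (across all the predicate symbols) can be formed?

First count ground terms of depth ≤ 2.
Let N_k count ground terms of depth at most k. Each non-constant term of depth ≤ k is some function symbol applied to depth-≤(k−1) arguments, giving N_k = 3 + N_{k-1}^2 + N_{k-1}^2.
N_0 = 3
N_1 = 3 + 3^2 + 3^2 = 21
N_2 = 3 + 21^2 + 21^2 = 885
So |H| = 885.
Ground atoms are formed by filling each argument slot of a predicate with a term from H, so an r-ary predicate gives |H|^r atoms:
  Knows: 885
Total ground atoms: 885.

885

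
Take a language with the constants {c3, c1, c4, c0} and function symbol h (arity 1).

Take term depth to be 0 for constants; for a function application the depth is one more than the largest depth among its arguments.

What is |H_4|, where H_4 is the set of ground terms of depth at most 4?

Let N_k = |{terms of depth ≤ k}|. Then N_0 = 4 and N_k = 4 + N_{k-1} for k ≥ 1 (one summand per function symbol, arity giving the exponent).
N_0 = 4
N_1 = 4 + 4 = 8
N_2 = 4 + 8 = 12
N_3 = 4 + 12 = 16
N_4 = 4 + 16 = 20

20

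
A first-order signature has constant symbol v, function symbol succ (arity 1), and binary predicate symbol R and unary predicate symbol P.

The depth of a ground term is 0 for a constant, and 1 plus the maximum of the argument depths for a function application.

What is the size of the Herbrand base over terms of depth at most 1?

6

First count ground terms of depth ≤ 1.
Count level by level. With function symbols succ/1, the terms of depth ≤ k are the 1 constant together with each function applied to depth-≤(k−1) tuples, so N_k = 1 + N_{k-1}.
N_0 = 1
N_1 = 1 + 1 = 2
Explicitly: v, succ(v).
So |H| = 2.
For each predicate symbol, the number of ground atoms is |H| raised to its arity; summing:
  R: 2^2 = 4;  P: 2
Total ground atoms: 4 + 2 = 6.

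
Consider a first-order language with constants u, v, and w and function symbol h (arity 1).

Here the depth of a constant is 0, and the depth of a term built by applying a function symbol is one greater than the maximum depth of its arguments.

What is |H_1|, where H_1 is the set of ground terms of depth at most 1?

Write N_k for the number of ground terms of depth ≤ k. A term of depth ≤ k is either a constant or a function symbol applied to arguments of depth ≤ k−1, so N_k = 3 + N_{k-1}.
N_0 = 3
N_1 = 3 + 3 = 6

6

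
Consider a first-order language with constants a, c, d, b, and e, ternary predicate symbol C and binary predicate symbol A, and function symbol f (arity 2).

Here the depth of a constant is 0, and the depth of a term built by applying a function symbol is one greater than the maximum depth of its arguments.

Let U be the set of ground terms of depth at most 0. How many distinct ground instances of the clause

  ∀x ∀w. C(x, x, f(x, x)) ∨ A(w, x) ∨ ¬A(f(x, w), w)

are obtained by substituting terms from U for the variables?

25

Ground terms of depth ≤ 0:
  Write N_k for the number of ground terms of depth ≤ k. A term of depth ≤ k is either a constant or a function symbol applied to arguments of depth ≤ k−1, so N_k = 5 + N_{k-1}^2.
  N_0 = 5
  Explicitly: a, c, d, b, e.
So there are 5 ground terms available for substitution.
There are 2 variables to instantiate (x, w), each occurring in at least one literal, so different choices give different ground instances.
Number of ground instances = 5^2 = 25.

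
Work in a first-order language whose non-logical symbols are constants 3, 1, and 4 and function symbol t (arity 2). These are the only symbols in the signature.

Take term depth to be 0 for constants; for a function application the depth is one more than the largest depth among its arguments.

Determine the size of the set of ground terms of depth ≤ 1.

Count level by level. With function symbols t/2, the terms of depth ≤ k are the 3 constants together with each function applied to depth-≤(k−1) tuples, so N_k = 3 + N_{k-1}^2.
N_0 = 3
N_1 = 3 + 3^2 = 12
Explicitly: 3, 1, 4, t(3, 3), t(3, 1), t(3, 4), t(1, 3), t(1, 1), t(1, 4), t(4, 3), t(4, 1), t(4, 4).

12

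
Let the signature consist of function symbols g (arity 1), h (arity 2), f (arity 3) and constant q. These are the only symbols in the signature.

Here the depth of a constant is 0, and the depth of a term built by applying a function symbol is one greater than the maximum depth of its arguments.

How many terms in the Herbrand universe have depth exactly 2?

81

Let N_k = |{terms of depth ≤ k}|. Then N_0 = 1 and N_k = 1 + N_{k-1} + N_{k-1}^2 + N_{k-1}^3 for k ≥ 1 (one summand per function symbol, arity giving the exponent).
N_0 = 1
N_1 = 1 + 1 + 1^2 + 1^3 = 4
N_2 = 1 + 4 + 4^2 + 4^3 = 85
Terms of depth exactly 2: N_2 − N_1 = 85 − 4 = 81.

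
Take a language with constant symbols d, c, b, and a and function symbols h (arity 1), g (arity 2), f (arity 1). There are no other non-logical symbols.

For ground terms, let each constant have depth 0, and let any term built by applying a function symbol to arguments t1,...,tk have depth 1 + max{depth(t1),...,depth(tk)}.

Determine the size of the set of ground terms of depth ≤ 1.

If N_k denotes the number of depth-≤k ground terms, the 4 constants give N_0 = 4, and each function symbol of arity r contributes N_{k-1}^r new terms at level k: N_k = 4 + N_{k-1} + N_{k-1}^2 + N_{k-1}.
N_0 = 4
N_1 = 4 + 4 + 4^2 + 4 = 28

28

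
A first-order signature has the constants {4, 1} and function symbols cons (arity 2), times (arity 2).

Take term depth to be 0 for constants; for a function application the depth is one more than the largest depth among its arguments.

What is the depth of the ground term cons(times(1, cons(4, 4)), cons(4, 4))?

depth(cons(4, 4)) = 1 + max(0, 0) = 1
depth(times(1, cons(4, 4))) = 1 + max(0, 1) = 2
depth(cons(times(1, cons(4, 4)), cons(4, 4))) = 1 + max(2, 1) = 3

3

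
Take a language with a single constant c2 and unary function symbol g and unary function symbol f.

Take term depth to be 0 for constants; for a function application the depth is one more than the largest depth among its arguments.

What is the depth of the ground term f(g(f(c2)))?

3

depth(f(c2)) = 1 + depth(c2) = 1 + 0 = 1
depth(g(f(c2))) = 1 + depth(f(c2)) = 1 + 1 = 2
depth(f(g(f(c2)))) = 1 + depth(g(f(c2))) = 1 + 2 = 3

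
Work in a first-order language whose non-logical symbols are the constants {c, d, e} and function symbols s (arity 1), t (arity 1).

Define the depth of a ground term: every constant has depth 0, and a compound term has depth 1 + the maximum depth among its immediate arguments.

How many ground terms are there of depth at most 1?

Count level by level. With function symbols s/1, t/1, the terms of depth ≤ k are the 3 constants together with each function applied to depth-≤(k−1) tuples, so N_k = 3 + N_{k-1} + N_{k-1}.
N_0 = 3
N_1 = 3 + 3 + 3 = 9
Explicitly: c, d, e, s(c), s(d), s(e), t(c), t(d), t(e).

9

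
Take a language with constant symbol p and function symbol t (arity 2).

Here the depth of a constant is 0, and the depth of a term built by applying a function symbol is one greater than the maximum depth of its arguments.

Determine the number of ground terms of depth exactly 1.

Write N_k for the number of ground terms of depth ≤ k. A term of depth ≤ k is either a constant or a function symbol applied to arguments of depth ≤ k−1, so N_k = 1 + N_{k-1}^2.
N_0 = 1
N_1 = 1 + 1^2 = 2
Terms of depth exactly 1: N_1 − N_0 = 2 − 1 = 1.

1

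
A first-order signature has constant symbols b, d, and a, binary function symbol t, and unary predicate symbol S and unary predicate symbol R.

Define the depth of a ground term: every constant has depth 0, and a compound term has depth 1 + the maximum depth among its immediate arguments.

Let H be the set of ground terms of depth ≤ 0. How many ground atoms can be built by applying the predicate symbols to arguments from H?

6

First count ground terms of depth ≤ 0.
If N_k denotes the number of depth-≤k ground terms, the 3 constants give N_0 = 3, and each function symbol of arity r contributes N_{k-1}^r new terms at level k: N_k = 3 + N_{k-1}^2.
N_0 = 3
So |H| = 3.
For each predicate symbol, the number of ground atoms is |H| raised to its arity; summing:
  S: 3;  R: 3
Total ground atoms: 3 + 3 = 6.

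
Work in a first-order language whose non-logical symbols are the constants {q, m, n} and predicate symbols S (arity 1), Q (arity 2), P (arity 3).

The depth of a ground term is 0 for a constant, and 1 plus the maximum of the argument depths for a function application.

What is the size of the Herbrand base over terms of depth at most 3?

First count ground terms of depth ≤ 3.
With no function symbols every ground term is a constant, so there are exactly 3 ground terms at every depth bound.
N_0 = 3
N_1 = 3
N_2 = 3
N_3 = 3
Explicitly: q, m, n.
So |H| = 3.
Ground atoms are formed by filling each argument slot of a predicate with a term from H, so an r-ary predicate gives |H|^r atoms:
  S: 3;  Q: 3^2 = 9;  P: 3^3 = 27
Total ground atoms: 3 + 9 + 27 = 39.

39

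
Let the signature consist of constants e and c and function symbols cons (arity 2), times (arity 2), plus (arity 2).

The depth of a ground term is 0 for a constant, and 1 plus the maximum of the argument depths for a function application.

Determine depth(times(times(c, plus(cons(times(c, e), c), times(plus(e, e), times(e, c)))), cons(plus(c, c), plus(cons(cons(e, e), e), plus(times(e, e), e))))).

5

depth(times(c, e)) = 1 + max(0, 0) = 1
depth(cons(times(c, e), c)) = 1 + max(1, 0) = 2
depth(plus(e, e)) = 1 + max(0, 0) = 1
depth(times(e, c)) = 1 + max(0, 0) = 1
depth(times(plus(e, e), times(e, c))) = 1 + max(1, 1) = 2
depth(plus(cons(times(c, e), c), times(plus(e, e), times(e, c)))) = 1 + max(2, 2) = 3
depth(times(c, plus(cons(times(c, e), c), times(plus(e, e), times(e, c))))) = 1 + max(0, 3) = 4
depth(plus(c, c)) = 1 + max(0, 0) = 1
depth(cons(e, e)) = 1 + max(0, 0) = 1
depth(cons(cons(e, e), e)) = 1 + max(1, 0) = 2
depth(times(e, e)) = 1 + max(0, 0) = 1
depth(plus(times(e, e), e)) = 1 + max(1, 0) = 2
depth(plus(cons(cons(e, e), e), plus(times(e, e), e))) = 1 + max(2, 2) = 3
depth(cons(plus(c, c), plus(cons(cons(e, e), e), plus(times(e, e), e)))) = 1 + max(1, 3) = 4
depth(times(times(c, plus(cons(times(c, e), c), times(plus(e, e), times(e, c)))), cons(plus(c, c), plus(cons(cons(e, e), e), plus(times(e, e), e))))) = 1 + max(4, 4) = 5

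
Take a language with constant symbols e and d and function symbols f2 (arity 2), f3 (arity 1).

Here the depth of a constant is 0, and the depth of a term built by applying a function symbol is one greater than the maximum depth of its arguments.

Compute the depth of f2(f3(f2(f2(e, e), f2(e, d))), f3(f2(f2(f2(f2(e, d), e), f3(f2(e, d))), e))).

depth(f2(e, e)) = 1 + max(0, 0) = 1
depth(f2(e, d)) = 1 + max(0, 0) = 1
depth(f2(f2(e, e), f2(e, d))) = 1 + max(1, 1) = 2
depth(f3(f2(f2(e, e), f2(e, d)))) = 1 + depth(f2(f2(e, e), f2(e, d))) = 1 + 2 = 3
depth(f2(f2(e, d), e)) = 1 + max(1, 0) = 2
depth(f3(f2(e, d))) = 1 + depth(f2(e, d)) = 1 + 1 = 2
depth(f2(f2(f2(e, d), e), f3(f2(e, d)))) = 1 + max(2, 2) = 3
depth(f2(f2(f2(f2(e, d), e), f3(f2(e, d))), e)) = 1 + max(3, 0) = 4
depth(f3(f2(f2(f2(f2(e, d), e), f3(f2(e, d))), e))) = 1 + depth(f2(f2(f2(f2(e, d), e), f3(f2(e, d))), e)) = 1 + 4 = 5
depth(f2(f3(f2(f2(e, e), f2(e, d))), f3(f2(f2(f2(f2(e, d), e), f3(f2(e, d))), e)))) = 1 + max(3, 5) = 6

6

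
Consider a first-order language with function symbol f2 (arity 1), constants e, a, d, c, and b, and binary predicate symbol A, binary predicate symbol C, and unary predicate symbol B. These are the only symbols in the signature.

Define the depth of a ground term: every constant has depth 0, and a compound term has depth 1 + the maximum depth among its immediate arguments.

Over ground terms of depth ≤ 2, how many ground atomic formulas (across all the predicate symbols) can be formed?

465

First count ground terms of depth ≤ 2.
If N_k denotes the number of depth-≤k ground terms, the 5 constants give N_0 = 5, and each function symbol of arity r contributes N_{k-1}^r new terms at level k: N_k = 5 + N_{k-1}.
N_0 = 5
N_1 = 5 + 5 = 10
N_2 = 5 + 10 = 15
So |H| = 15.
Ground atoms are formed by filling each argument slot of a predicate with a term from H, so an r-ary predicate gives |H|^r atoms:
  A: 15^2 = 225;  C: 15^2 = 225;  B: 15
Total ground atoms: 225 + 225 + 15 = 465.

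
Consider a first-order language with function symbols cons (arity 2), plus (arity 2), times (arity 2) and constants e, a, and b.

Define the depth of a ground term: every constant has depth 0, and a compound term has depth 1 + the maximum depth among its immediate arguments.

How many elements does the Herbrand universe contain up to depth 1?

30

Let N_k = |{terms of depth ≤ k}|. Then N_0 = 3 and N_k = 3 + N_{k-1}^2 + N_{k-1}^2 + N_{k-1}^2 for k ≥ 1 (one summand per function symbol, arity giving the exponent).
N_0 = 3
N_1 = 3 + 3^2 + 3^2 + 3^2 = 30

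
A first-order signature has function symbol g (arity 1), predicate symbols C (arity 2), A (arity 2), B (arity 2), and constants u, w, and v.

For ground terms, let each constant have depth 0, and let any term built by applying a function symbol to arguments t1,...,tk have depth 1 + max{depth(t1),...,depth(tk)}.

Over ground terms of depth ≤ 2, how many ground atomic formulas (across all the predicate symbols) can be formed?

First count ground terms of depth ≤ 2.
If N_k denotes the number of depth-≤k ground terms, the 3 constants give N_0 = 3, and each function symbol of arity r contributes N_{k-1}^r new terms at level k: N_k = 3 + N_{k-1}.
N_0 = 3
N_1 = 3 + 3 = 6
N_2 = 3 + 6 = 9
So |H| = 9.
For each predicate symbol, the number of ground atoms is |H| raised to its arity; summing:
  C: 9^2 = 81;  A: 9^2 = 81;  B: 9^2 = 81
Total ground atoms: 81 + 81 + 81 = 243.

243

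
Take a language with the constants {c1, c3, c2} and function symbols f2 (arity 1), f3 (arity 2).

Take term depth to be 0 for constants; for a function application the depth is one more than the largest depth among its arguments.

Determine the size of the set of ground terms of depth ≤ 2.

243

Let N_k count ground terms of depth at most k. Each non-constant term of depth ≤ k is some function symbol applied to depth-≤(k−1) arguments, giving N_k = 3 + N_{k-1} + N_{k-1}^2.
N_0 = 3
N_1 = 3 + 3 + 3^2 = 15
N_2 = 3 + 15 + 15^2 = 243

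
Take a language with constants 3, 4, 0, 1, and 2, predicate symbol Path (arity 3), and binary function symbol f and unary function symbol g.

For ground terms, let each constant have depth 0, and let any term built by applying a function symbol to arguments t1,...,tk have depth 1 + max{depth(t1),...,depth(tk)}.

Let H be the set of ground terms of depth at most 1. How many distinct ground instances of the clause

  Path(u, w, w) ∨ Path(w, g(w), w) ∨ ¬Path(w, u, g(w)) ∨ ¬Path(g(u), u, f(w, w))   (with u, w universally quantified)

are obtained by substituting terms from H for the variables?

1225

Ground terms of depth ≤ 1:
  Let N_k count ground terms of depth at most k. Each non-constant term of depth ≤ k is some function symbol applied to depth-≤(k−1) arguments, giving N_k = 5 + N_{k-1}^2 + N_{k-1}.
  N_0 = 5
  N_1 = 5 + 5^2 + 5 = 35
So there are 35 ground terms available for substitution.
The body mentions every one of the 2 quantified variables; since ground terms form a free algebra, no two substitutions collapse to the same formula.
Number of ground instances = 35^2 = 1225.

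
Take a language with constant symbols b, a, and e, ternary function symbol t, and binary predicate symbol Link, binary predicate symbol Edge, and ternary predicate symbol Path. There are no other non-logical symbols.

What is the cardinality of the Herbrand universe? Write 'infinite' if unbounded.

The signature has at least one function symbol (t, arity 3) and at least one constant (b).
Iterating t gives infinitely many distinct ground terms: b, t(b, b, b), t(t(b, b, b), t(b, b, b), t(b, b, b)), ...
So the Herbrand universe is infinite.

infinite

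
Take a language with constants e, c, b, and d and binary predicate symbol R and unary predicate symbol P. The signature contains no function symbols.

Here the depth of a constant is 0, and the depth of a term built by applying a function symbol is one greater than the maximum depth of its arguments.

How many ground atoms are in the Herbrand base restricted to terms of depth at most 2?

First count ground terms of depth ≤ 2.
With no function symbols every ground term is a constant, so there are exactly 4 ground terms at every depth bound.
N_0 = 4
N_1 = 4
N_2 = 4
So |H| = 4.
Ground atoms are formed by filling each argument slot of a predicate with a term from H, so an r-ary predicate gives |H|^r atoms:
  R: 4^2 = 16;  P: 4
Total ground atoms: 16 + 4 = 20.

20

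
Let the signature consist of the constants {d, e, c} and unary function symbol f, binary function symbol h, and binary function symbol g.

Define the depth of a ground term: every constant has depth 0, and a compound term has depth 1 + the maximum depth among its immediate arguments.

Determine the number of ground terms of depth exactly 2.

Let N_k = |{terms of depth ≤ k}|. Then N_0 = 3 and N_k = 3 + N_{k-1} + N_{k-1}^2 + N_{k-1}^2 for k ≥ 1 (one summand per function symbol, arity giving the exponent).
N_0 = 3
N_1 = 3 + 3 + 3^2 + 3^2 = 24
N_2 = 3 + 24 + 24^2 + 24^2 = 1179
Terms of depth exactly 2: N_2 − N_1 = 1179 − 24 = 1155.

1155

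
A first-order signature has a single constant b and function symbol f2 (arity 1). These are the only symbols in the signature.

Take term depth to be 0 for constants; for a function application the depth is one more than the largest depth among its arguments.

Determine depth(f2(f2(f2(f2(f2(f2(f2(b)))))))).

7

depth(f2(b)) = 1 + depth(b) = 1 + 0 = 1
depth(f2(f2(b))) = 1 + depth(f2(b)) = 1 + 1 = 2
depth(f2(f2(f2(b)))) = 1 + depth(f2(f2(b))) = 1 + 2 = 3
depth(f2(f2(f2(f2(b))))) = 1 + depth(f2(f2(f2(b)))) = 1 + 3 = 4
depth(f2(f2(f2(f2(f2(b)))))) = 1 + depth(f2(f2(f2(f2(b))))) = 1 + 4 = 5
depth(f2(f2(f2(f2(f2(f2(b))))))) = 1 + depth(f2(f2(f2(f2(f2(b)))))) = 1 + 5 = 6
depth(f2(f2(f2(f2(f2(f2(f2(b)))))))) = 1 + depth(f2(f2(f2(f2(f2(f2(b))))))) = 1 + 6 = 7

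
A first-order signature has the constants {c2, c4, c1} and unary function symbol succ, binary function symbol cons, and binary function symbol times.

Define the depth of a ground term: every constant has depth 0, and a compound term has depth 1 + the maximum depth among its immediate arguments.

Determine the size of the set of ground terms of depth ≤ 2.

1179

Let N_k = |{terms of depth ≤ k}|. Then N_0 = 3 and N_k = 3 + N_{k-1} + N_{k-1}^2 + N_{k-1}^2 for k ≥ 1 (one summand per function symbol, arity giving the exponent).
N_0 = 3
N_1 = 3 + 3 + 3^2 + 3^2 = 24
N_2 = 3 + 24 + 24^2 + 24^2 = 1179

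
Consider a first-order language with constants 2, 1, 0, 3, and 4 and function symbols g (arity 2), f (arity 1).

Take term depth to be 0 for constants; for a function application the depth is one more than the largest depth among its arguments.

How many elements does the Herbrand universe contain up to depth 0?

5

If N_k denotes the number of depth-≤k ground terms, the 5 constants give N_0 = 5, and each function symbol of arity r contributes N_{k-1}^r new terms at level k: N_k = 5 + N_{k-1}^2 + N_{k-1}.
N_0 = 5
Explicitly: 2, 1, 0, 3, 4.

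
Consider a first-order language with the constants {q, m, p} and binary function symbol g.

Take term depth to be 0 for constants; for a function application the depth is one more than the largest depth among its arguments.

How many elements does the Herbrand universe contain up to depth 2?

Let N_k count ground terms of depth at most k. Each non-constant term of depth ≤ k is some function symbol applied to depth-≤(k−1) arguments, giving N_k = 3 + N_{k-1}^2.
N_0 = 3
N_1 = 3 + 3^2 = 12
N_2 = 3 + 12^2 = 147

147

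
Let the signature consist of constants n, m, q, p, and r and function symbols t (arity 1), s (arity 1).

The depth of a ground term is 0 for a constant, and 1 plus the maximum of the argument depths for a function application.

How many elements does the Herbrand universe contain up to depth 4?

155

If N_k denotes the number of depth-≤k ground terms, the 5 constants give N_0 = 5, and each function symbol of arity r contributes N_{k-1}^r new terms at level k: N_k = 5 + N_{k-1} + N_{k-1}.
N_0 = 5
N_1 = 5 + 5 + 5 = 15
N_2 = 5 + 15 + 15 = 35
N_3 = 5 + 35 + 35 = 75
N_4 = 5 + 75 + 75 = 155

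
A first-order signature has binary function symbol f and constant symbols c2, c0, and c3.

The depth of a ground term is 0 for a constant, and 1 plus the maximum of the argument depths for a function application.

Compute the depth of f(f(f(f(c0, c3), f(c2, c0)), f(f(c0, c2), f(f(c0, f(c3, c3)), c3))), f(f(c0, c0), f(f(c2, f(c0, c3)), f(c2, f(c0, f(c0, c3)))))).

depth(f(c0, c3)) = 1 + max(0, 0) = 1
depth(f(c2, c0)) = 1 + max(0, 0) = 1
depth(f(f(c0, c3), f(c2, c0))) = 1 + max(1, 1) = 2
depth(f(c0, c2)) = 1 + max(0, 0) = 1
depth(f(c3, c3)) = 1 + max(0, 0) = 1
depth(f(c0, f(c3, c3))) = 1 + max(0, 1) = 2
depth(f(f(c0, f(c3, c3)), c3)) = 1 + max(2, 0) = 3
depth(f(f(c0, c2), f(f(c0, f(c3, c3)), c3))) = 1 + max(1, 3) = 4
depth(f(f(f(c0, c3), f(c2, c0)), f(f(c0, c2), f(f(c0, f(c3, c3)), c3)))) = 1 + max(2, 4) = 5
depth(f(c0, c0)) = 1 + max(0, 0) = 1
depth(f(c2, f(c0, c3))) = 1 + max(0, 1) = 2
depth(f(c0, f(c0, c3))) = 1 + max(0, 1) = 2
depth(f(c2, f(c0, f(c0, c3)))) = 1 + max(0, 2) = 3
depth(f(f(c2, f(c0, c3)), f(c2, f(c0, f(c0, c3))))) = 1 + max(2, 3) = 4
depth(f(f(c0, c0), f(f(c2, f(c0, c3)), f(c2, f(c0, f(c0, c3)))))) = 1 + max(1, 4) = 5
depth(f(f(f(f(c0, c3), f(c2, c0)), f(f(c0, c2), f(f(c0, f(c3, c3)), c3))), f(f(c0, c0), f(f(c2, f(c0, c3)), f(c2, f(c0, f(c0, c3))))))) = 1 + max(5, 5) = 6

6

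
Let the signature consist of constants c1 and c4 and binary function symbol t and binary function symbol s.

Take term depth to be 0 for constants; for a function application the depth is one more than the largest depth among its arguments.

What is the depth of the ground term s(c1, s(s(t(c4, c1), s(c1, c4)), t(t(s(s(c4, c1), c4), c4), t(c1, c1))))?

depth(t(c4, c1)) = 1 + max(0, 0) = 1
depth(s(c1, c4)) = 1 + max(0, 0) = 1
depth(s(t(c4, c1), s(c1, c4))) = 1 + max(1, 1) = 2
depth(s(c4, c1)) = 1 + max(0, 0) = 1
depth(s(s(c4, c1), c4)) = 1 + max(1, 0) = 2
depth(t(s(s(c4, c1), c4), c4)) = 1 + max(2, 0) = 3
depth(t(c1, c1)) = 1 + max(0, 0) = 1
depth(t(t(s(s(c4, c1), c4), c4), t(c1, c1))) = 1 + max(3, 1) = 4
depth(s(s(t(c4, c1), s(c1, c4)), t(t(s(s(c4, c1), c4), c4), t(c1, c1)))) = 1 + max(2, 4) = 5
depth(s(c1, s(s(t(c4, c1), s(c1, c4)), t(t(s(s(c4, c1), c4), c4), t(c1, c1))))) = 1 + max(0, 5) = 6

6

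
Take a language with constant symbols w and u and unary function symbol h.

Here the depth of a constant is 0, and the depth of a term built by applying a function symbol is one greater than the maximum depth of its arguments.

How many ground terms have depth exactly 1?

2

Let N_k count ground terms of depth at most k. Each non-constant term of depth ≤ k is some function symbol applied to depth-≤(k−1) arguments, giving N_k = 2 + N_{k-1}.
N_0 = 2
N_1 = 2 + 2 = 4
Terms of depth exactly 1: N_1 − N_0 = 4 − 2 = 2.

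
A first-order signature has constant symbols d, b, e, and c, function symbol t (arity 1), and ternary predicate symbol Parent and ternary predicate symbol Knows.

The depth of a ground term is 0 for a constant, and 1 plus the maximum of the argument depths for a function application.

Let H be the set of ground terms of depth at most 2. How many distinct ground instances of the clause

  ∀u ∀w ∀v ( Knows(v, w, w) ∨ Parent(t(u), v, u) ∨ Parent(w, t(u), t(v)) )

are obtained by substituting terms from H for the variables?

Ground terms of depth ≤ 2:
  Let N_k = |{terms of depth ≤ k}|. Then N_0 = 4 and N_k = 4 + N_{k-1} for k ≥ 1 (one summand per function symbol, arity giving the exponent).
  N_0 = 4
  N_1 = 4 + 4 = 8
  N_2 = 4 + 8 = 12
So there are 12 ground terms available for substitution.
Each of u, w, v ranges independently over the available ground terms, and distinct assignments produce distinct instances.
Number of ground instances = 12^3 = 1728.

1728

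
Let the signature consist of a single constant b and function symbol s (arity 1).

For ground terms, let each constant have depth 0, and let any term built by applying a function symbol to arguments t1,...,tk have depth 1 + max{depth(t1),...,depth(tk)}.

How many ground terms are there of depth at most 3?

4

Let N_k count ground terms of depth at most k. Each non-constant term of depth ≤ k is some function symbol applied to depth-≤(k−1) arguments, giving N_k = 1 + N_{k-1}.
N_0 = 1
N_1 = 1 + 1 = 2
N_2 = 1 + 2 = 3
N_3 = 1 + 3 = 4
Explicitly: b, s(b), s(s(b)), s(s(s(b))).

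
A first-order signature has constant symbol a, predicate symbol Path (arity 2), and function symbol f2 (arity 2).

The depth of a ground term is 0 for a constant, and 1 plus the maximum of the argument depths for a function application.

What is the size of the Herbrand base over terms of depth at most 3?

First count ground terms of depth ≤ 3.
Write N_k for the number of ground terms of depth ≤ k. A term of depth ≤ k is either a constant or a function symbol applied to arguments of depth ≤ k−1, so N_k = 1 + N_{k-1}^2.
N_0 = 1
N_1 = 1 + 1^2 = 2
N_2 = 1 + 2^2 = 5
N_3 = 1 + 5^2 = 26
So |H| = 26.
Each predicate of arity r yields |H|^r ground atoms (one per choice of an r-tuple from H):
  Path: 26^2 = 676
Total ground atoms: 676.

676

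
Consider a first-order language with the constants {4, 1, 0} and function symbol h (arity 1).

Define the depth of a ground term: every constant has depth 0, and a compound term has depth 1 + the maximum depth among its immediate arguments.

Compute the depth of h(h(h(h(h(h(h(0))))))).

depth(h(0)) = 1 + depth(0) = 1 + 0 = 1
depth(h(h(0))) = 1 + depth(h(0)) = 1 + 1 = 2
depth(h(h(h(0)))) = 1 + depth(h(h(0))) = 1 + 2 = 3
depth(h(h(h(h(0))))) = 1 + depth(h(h(h(0)))) = 1 + 3 = 4
depth(h(h(h(h(h(0)))))) = 1 + depth(h(h(h(h(0))))) = 1 + 4 = 5
depth(h(h(h(h(h(h(0))))))) = 1 + depth(h(h(h(h(h(0)))))) = 1 + 5 = 6
depth(h(h(h(h(h(h(h(0)))))))) = 1 + depth(h(h(h(h(h(h(0))))))) = 1 + 6 = 7

7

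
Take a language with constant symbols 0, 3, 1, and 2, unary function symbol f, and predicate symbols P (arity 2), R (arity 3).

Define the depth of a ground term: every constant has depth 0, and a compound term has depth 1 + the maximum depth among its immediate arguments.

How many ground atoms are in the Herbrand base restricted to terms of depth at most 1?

First count ground terms of depth ≤ 1.
Let N_k = |{terms of depth ≤ k}|. Then N_0 = 4 and N_k = 4 + N_{k-1} for k ≥ 1 (one summand per function symbol, arity giving the exponent).
N_0 = 4
N_1 = 4 + 4 = 8
Explicitly: 0, 3, 1, 2, f(0), f(3), f(1), f(2).
So |H| = 8.
A ground atom is a predicate applied to a tuple of terms from H, so the count is the sum over predicates of |H|^arity:
  P: 8^2 = 64;  R: 8^3 = 512
Total ground atoms: 64 + 512 = 576.

576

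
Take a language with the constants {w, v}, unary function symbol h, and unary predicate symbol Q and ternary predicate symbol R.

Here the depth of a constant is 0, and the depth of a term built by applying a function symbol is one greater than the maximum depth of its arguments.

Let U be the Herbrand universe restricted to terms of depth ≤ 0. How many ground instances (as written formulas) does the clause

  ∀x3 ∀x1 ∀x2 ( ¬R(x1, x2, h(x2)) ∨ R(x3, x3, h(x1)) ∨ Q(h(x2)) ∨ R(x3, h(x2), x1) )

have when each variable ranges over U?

8

Ground terms of depth ≤ 0:
  If N_k denotes the number of depth-≤k ground terms, the 2 constants give N_0 = 2, and each function symbol of arity r contributes N_{k-1}^r new terms at level k: N_k = 2 + N_{k-1}.
  N_0 = 2
  Explicitly: w, v.
So there are 2 ground terms available for substitution.
Each of x3, x1, x2 ranges independently over the available ground terms, and distinct assignments produce distinct instances.
Number of ground instances = 2^3 = 8.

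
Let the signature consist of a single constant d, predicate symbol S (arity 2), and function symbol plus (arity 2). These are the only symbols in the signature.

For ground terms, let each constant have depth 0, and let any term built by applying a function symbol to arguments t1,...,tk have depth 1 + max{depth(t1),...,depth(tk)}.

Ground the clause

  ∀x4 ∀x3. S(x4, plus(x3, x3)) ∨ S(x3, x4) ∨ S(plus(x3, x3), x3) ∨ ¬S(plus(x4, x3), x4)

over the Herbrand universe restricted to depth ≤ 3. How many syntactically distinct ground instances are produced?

676

Ground terms of depth ≤ 3:
  Let N_k = |{terms of depth ≤ k}|. Then N_0 = 1 and N_k = 1 + N_{k-1}^2 for k ≥ 1 (one summand per function symbol, arity giving the exponent).
  N_0 = 1
  N_1 = 1 + 1^2 = 2
  N_2 = 1 + 2^2 = 5
  N_3 = 1 + 5^2 = 26
So there are 26 ground terms available for substitution.
Each of x4, x3 ranges independently over the available ground terms, and distinct assignments produce distinct instances.
Number of ground instances = 26^2 = 676.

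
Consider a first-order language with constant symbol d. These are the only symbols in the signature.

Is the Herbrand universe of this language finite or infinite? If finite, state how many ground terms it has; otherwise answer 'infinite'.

There are no function symbols, so the only ground term is the single constant.
The Herbrand universe is {d}, finite with 1 element.

1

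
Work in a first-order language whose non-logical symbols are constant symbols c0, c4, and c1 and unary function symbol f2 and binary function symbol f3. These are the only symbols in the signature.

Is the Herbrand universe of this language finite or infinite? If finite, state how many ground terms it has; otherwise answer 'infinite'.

The signature has at least one function symbol (f2, arity 1) and at least one constant (c0).
Iterating f2 gives infinitely many distinct ground terms: c0, f2(c0), f2(f2(c0)), ...
So the Herbrand universe is infinite.

infinite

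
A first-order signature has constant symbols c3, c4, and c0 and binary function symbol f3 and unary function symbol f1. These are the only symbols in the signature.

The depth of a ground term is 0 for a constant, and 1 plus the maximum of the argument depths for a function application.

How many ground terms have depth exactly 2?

If N_k denotes the number of depth-≤k ground terms, the 3 constants give N_0 = 3, and each function symbol of arity r contributes N_{k-1}^r new terms at level k: N_k = 3 + N_{k-1}^2 + N_{k-1}.
N_0 = 3
N_1 = 3 + 3^2 + 3 = 15
N_2 = 3 + 15^2 + 15 = 243
Terms of depth exactly 2: N_2 − N_1 = 243 − 15 = 228.

228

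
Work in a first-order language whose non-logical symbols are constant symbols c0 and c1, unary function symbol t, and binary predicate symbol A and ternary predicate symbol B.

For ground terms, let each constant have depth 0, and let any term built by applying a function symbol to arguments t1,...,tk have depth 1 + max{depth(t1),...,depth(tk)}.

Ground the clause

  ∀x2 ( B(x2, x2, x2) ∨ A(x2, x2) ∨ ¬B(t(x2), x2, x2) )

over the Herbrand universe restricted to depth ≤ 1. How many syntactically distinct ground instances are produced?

4

Ground terms of depth ≤ 1:
  Let N_k count ground terms of depth at most k. Each non-constant term of depth ≤ k is some function symbol applied to depth-≤(k−1) arguments, giving N_k = 2 + N_{k-1}.
  N_0 = 2
  N_1 = 2 + 2 = 4
  Explicitly: c0, c1, t(c0), t(c1).
So there are 4 ground terms available for substitution.
The clause has 1 distinct variable (x2), which appears in the body. In the free term algebra distinct substitutions yield syntactically distinct ground instances.
Number of ground instances = 4.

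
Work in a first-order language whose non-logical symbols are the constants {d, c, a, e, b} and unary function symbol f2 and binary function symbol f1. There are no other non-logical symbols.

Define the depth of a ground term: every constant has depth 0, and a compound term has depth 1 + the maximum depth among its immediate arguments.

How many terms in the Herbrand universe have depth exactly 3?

1600230

Count level by level. With function symbols f2/1, f1/2, the terms of depth ≤ k are the 5 constants together with each function applied to depth-≤(k−1) tuples, so N_k = 5 + N_{k-1} + N_{k-1}^2.
N_0 = 5
N_1 = 5 + 5 + 5^2 = 35
N_2 = 5 + 35 + 35^2 = 1265
N_3 = 5 + 1265 + 1265^2 = 1601495
Terms of depth exactly 3: N_3 − N_2 = 1601495 − 1265 = 1600230.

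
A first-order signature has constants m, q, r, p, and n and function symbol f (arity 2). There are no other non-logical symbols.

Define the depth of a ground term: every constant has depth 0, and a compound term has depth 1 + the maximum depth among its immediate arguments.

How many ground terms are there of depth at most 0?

If N_k denotes the number of depth-≤k ground terms, the 5 constants give N_0 = 5, and each function symbol of arity r contributes N_{k-1}^r new terms at level k: N_k = 5 + N_{k-1}^2.
N_0 = 5

5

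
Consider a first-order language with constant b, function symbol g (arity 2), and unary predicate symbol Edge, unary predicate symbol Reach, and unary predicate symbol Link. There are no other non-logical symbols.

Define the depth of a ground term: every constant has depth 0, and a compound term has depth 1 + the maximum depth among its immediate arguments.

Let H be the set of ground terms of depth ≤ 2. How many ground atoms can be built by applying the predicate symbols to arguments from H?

First count ground terms of depth ≤ 2.
Let N_k = |{terms of depth ≤ k}|. Then N_0 = 1 and N_k = 1 + N_{k-1}^2 for k ≥ 1 (one summand per function symbol, arity giving the exponent).
N_0 = 1
N_1 = 1 + 1^2 = 2
N_2 = 1 + 2^2 = 5
Explicitly: b, g(b, b), g(b, g(b, b)), g(g(b, b), b), g(g(b, b), g(b, b)).
So |H| = 5.
Ground atoms are formed by filling each argument slot of a predicate with a term from H, so an r-ary predicate gives |H|^r atoms:
  Edge: 5;  Reach: 5;  Link: 5
Total ground atoms: 5 + 5 + 5 = 15.

15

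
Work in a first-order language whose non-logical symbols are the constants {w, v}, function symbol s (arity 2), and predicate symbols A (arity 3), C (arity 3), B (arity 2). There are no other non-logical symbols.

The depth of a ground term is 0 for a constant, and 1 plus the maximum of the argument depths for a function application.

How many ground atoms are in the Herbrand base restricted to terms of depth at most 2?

First count ground terms of depth ≤ 2.
If N_k denotes the number of depth-≤k ground terms, the 2 constants give N_0 = 2, and each function symbol of arity r contributes N_{k-1}^r new terms at level k: N_k = 2 + N_{k-1}^2.
N_0 = 2
N_1 = 2 + 2^2 = 6
N_2 = 2 + 6^2 = 38
So |H| = 38.
Ground atoms are formed by filling each argument slot of a predicate with a term from H, so an r-ary predicate gives |H|^r atoms:
  A: 38^3 = 54872;  C: 38^3 = 54872;  B: 38^2 = 1444
Total ground atoms: 54872 + 54872 + 1444 = 111188.

111188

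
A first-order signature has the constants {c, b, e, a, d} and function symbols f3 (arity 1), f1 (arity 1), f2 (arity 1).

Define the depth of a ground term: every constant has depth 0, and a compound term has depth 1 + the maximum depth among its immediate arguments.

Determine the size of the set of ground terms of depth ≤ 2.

Let N_k count ground terms of depth at most k. Each non-constant term of depth ≤ k is some function symbol applied to depth-≤(k−1) arguments, giving N_k = 5 + N_{k-1} + N_{k-1} + N_{k-1}.
N_0 = 5
N_1 = 5 + 5 + 5 + 5 = 20
N_2 = 5 + 20 + 20 + 20 = 65

65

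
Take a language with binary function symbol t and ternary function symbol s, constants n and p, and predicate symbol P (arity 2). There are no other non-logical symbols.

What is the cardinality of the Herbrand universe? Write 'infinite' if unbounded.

The signature has at least one function symbol (t, arity 2) and at least one constant (n).
Iterating t gives infinitely many distinct ground terms: n, t(n, n), t(t(n, n), t(n, n)), ...
So the Herbrand universe is infinite.

infinite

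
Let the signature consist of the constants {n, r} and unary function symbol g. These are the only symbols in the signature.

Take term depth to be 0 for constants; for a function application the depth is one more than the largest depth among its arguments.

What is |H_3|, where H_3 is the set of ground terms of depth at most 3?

8

Write N_k for the number of ground terms of depth ≤ k. A term of depth ≤ k is either a constant or a function symbol applied to arguments of depth ≤ k−1, so N_k = 2 + N_{k-1}.
N_0 = 2
N_1 = 2 + 2 = 4
N_2 = 2 + 4 = 6
N_3 = 2 + 6 = 8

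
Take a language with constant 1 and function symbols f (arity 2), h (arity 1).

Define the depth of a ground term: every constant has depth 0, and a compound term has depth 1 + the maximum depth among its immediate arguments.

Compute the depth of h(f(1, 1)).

depth(f(1, 1)) = 1 + max(0, 0) = 1
depth(h(f(1, 1))) = 1 + depth(f(1, 1)) = 1 + 1 = 2

2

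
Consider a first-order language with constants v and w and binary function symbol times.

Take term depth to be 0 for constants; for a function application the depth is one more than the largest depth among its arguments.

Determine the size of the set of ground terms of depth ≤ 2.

38

Write N_k for the number of ground terms of depth ≤ k. A term of depth ≤ k is either a constant or a function symbol applied to arguments of depth ≤ k−1, so N_k = 2 + N_{k-1}^2.
N_0 = 2
N_1 = 2 + 2^2 = 6
N_2 = 2 + 6^2 = 38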